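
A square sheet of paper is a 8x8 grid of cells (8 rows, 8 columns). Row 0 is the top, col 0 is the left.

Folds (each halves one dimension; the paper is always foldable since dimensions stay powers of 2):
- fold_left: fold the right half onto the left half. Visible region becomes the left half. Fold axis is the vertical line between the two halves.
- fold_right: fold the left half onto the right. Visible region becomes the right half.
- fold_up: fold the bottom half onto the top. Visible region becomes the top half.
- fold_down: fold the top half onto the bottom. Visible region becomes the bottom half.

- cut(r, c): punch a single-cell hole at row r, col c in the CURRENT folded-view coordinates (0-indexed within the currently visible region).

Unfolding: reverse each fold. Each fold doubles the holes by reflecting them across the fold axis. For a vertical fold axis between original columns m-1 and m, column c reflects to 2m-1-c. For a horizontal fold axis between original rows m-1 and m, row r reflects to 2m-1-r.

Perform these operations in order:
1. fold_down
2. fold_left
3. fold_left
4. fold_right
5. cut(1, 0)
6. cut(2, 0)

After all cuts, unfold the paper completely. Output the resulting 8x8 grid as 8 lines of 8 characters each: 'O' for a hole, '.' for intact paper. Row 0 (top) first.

Op 1 fold_down: fold axis h@4; visible region now rows[4,8) x cols[0,8) = 4x8
Op 2 fold_left: fold axis v@4; visible region now rows[4,8) x cols[0,4) = 4x4
Op 3 fold_left: fold axis v@2; visible region now rows[4,8) x cols[0,2) = 4x2
Op 4 fold_right: fold axis v@1; visible region now rows[4,8) x cols[1,2) = 4x1
Op 5 cut(1, 0): punch at orig (5,1); cuts so far [(5, 1)]; region rows[4,8) x cols[1,2) = 4x1
Op 6 cut(2, 0): punch at orig (6,1); cuts so far [(5, 1), (6, 1)]; region rows[4,8) x cols[1,2) = 4x1
Unfold 1 (reflect across v@1): 4 holes -> [(5, 0), (5, 1), (6, 0), (6, 1)]
Unfold 2 (reflect across v@2): 8 holes -> [(5, 0), (5, 1), (5, 2), (5, 3), (6, 0), (6, 1), (6, 2), (6, 3)]
Unfold 3 (reflect across v@4): 16 holes -> [(5, 0), (5, 1), (5, 2), (5, 3), (5, 4), (5, 5), (5, 6), (5, 7), (6, 0), (6, 1), (6, 2), (6, 3), (6, 4), (6, 5), (6, 6), (6, 7)]
Unfold 4 (reflect across h@4): 32 holes -> [(1, 0), (1, 1), (1, 2), (1, 3), (1, 4), (1, 5), (1, 6), (1, 7), (2, 0), (2, 1), (2, 2), (2, 3), (2, 4), (2, 5), (2, 6), (2, 7), (5, 0), (5, 1), (5, 2), (5, 3), (5, 4), (5, 5), (5, 6), (5, 7), (6, 0), (6, 1), (6, 2), (6, 3), (6, 4), (6, 5), (6, 6), (6, 7)]

Answer: ........
OOOOOOOO
OOOOOOOO
........
........
OOOOOOOO
OOOOOOOO
........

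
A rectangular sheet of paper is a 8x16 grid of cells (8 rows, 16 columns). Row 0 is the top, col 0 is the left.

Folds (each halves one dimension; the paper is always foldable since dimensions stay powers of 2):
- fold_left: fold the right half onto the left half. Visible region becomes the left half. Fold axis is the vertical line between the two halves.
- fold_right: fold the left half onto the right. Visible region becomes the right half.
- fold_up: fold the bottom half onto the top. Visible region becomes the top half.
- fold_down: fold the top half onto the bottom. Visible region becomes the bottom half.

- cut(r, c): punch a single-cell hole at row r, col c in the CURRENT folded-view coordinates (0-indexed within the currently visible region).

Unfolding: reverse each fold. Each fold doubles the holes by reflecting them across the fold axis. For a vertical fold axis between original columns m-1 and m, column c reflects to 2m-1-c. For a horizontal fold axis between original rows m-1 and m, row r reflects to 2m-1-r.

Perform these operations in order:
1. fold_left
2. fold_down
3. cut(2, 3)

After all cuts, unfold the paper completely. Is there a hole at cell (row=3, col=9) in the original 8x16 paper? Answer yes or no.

Answer: no

Derivation:
Op 1 fold_left: fold axis v@8; visible region now rows[0,8) x cols[0,8) = 8x8
Op 2 fold_down: fold axis h@4; visible region now rows[4,8) x cols[0,8) = 4x8
Op 3 cut(2, 3): punch at orig (6,3); cuts so far [(6, 3)]; region rows[4,8) x cols[0,8) = 4x8
Unfold 1 (reflect across h@4): 2 holes -> [(1, 3), (6, 3)]
Unfold 2 (reflect across v@8): 4 holes -> [(1, 3), (1, 12), (6, 3), (6, 12)]
Holes: [(1, 3), (1, 12), (6, 3), (6, 12)]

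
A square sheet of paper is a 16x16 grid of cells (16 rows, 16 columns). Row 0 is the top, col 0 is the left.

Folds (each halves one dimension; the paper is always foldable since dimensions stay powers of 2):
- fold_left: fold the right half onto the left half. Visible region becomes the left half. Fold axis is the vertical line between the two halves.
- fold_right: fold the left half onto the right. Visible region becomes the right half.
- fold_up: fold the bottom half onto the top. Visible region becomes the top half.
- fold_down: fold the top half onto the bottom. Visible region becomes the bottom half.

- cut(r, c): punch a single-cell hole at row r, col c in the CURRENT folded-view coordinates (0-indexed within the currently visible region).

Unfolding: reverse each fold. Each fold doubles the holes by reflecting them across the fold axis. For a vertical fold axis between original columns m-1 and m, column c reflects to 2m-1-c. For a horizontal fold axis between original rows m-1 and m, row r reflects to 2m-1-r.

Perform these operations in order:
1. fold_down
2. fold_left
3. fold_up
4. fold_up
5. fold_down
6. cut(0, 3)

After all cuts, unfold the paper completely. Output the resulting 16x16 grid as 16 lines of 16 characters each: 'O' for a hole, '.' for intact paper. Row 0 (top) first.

Op 1 fold_down: fold axis h@8; visible region now rows[8,16) x cols[0,16) = 8x16
Op 2 fold_left: fold axis v@8; visible region now rows[8,16) x cols[0,8) = 8x8
Op 3 fold_up: fold axis h@12; visible region now rows[8,12) x cols[0,8) = 4x8
Op 4 fold_up: fold axis h@10; visible region now rows[8,10) x cols[0,8) = 2x8
Op 5 fold_down: fold axis h@9; visible region now rows[9,10) x cols[0,8) = 1x8
Op 6 cut(0, 3): punch at orig (9,3); cuts so far [(9, 3)]; region rows[9,10) x cols[0,8) = 1x8
Unfold 1 (reflect across h@9): 2 holes -> [(8, 3), (9, 3)]
Unfold 2 (reflect across h@10): 4 holes -> [(8, 3), (9, 3), (10, 3), (11, 3)]
Unfold 3 (reflect across h@12): 8 holes -> [(8, 3), (9, 3), (10, 3), (11, 3), (12, 3), (13, 3), (14, 3), (15, 3)]
Unfold 4 (reflect across v@8): 16 holes -> [(8, 3), (8, 12), (9, 3), (9, 12), (10, 3), (10, 12), (11, 3), (11, 12), (12, 3), (12, 12), (13, 3), (13, 12), (14, 3), (14, 12), (15, 3), (15, 12)]
Unfold 5 (reflect across h@8): 32 holes -> [(0, 3), (0, 12), (1, 3), (1, 12), (2, 3), (2, 12), (3, 3), (3, 12), (4, 3), (4, 12), (5, 3), (5, 12), (6, 3), (6, 12), (7, 3), (7, 12), (8, 3), (8, 12), (9, 3), (9, 12), (10, 3), (10, 12), (11, 3), (11, 12), (12, 3), (12, 12), (13, 3), (13, 12), (14, 3), (14, 12), (15, 3), (15, 12)]

Answer: ...O........O...
...O........O...
...O........O...
...O........O...
...O........O...
...O........O...
...O........O...
...O........O...
...O........O...
...O........O...
...O........O...
...O........O...
...O........O...
...O........O...
...O........O...
...O........O...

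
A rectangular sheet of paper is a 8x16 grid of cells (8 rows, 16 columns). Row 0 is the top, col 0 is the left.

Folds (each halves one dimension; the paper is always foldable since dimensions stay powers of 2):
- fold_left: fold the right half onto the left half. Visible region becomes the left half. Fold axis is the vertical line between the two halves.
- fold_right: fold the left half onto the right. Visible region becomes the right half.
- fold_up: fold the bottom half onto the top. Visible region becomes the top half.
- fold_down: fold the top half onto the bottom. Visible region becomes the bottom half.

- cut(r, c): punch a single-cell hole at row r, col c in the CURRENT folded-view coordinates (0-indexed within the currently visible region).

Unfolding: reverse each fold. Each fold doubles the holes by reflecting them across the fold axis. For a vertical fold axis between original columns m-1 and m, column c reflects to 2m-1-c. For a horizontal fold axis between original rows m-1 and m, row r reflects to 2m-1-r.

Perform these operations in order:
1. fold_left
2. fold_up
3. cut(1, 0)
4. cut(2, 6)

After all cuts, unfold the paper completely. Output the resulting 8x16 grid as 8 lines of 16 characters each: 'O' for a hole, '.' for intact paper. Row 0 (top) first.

Op 1 fold_left: fold axis v@8; visible region now rows[0,8) x cols[0,8) = 8x8
Op 2 fold_up: fold axis h@4; visible region now rows[0,4) x cols[0,8) = 4x8
Op 3 cut(1, 0): punch at orig (1,0); cuts so far [(1, 0)]; region rows[0,4) x cols[0,8) = 4x8
Op 4 cut(2, 6): punch at orig (2,6); cuts so far [(1, 0), (2, 6)]; region rows[0,4) x cols[0,8) = 4x8
Unfold 1 (reflect across h@4): 4 holes -> [(1, 0), (2, 6), (5, 6), (6, 0)]
Unfold 2 (reflect across v@8): 8 holes -> [(1, 0), (1, 15), (2, 6), (2, 9), (5, 6), (5, 9), (6, 0), (6, 15)]

Answer: ................
O..............O
......O..O......
................
................
......O..O......
O..............O
................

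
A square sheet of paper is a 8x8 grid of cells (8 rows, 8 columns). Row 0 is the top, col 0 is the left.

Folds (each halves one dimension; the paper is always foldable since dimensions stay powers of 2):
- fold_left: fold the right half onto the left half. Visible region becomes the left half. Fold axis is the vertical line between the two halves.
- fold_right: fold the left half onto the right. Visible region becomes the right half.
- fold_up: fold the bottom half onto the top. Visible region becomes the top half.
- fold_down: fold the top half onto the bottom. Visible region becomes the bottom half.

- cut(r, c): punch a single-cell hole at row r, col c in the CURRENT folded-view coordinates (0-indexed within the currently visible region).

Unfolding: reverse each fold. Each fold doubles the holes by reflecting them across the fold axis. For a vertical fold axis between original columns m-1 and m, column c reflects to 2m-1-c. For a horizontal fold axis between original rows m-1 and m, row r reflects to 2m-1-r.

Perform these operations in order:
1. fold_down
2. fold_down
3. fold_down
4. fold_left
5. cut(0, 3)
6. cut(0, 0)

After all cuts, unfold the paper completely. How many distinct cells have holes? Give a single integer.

Op 1 fold_down: fold axis h@4; visible region now rows[4,8) x cols[0,8) = 4x8
Op 2 fold_down: fold axis h@6; visible region now rows[6,8) x cols[0,8) = 2x8
Op 3 fold_down: fold axis h@7; visible region now rows[7,8) x cols[0,8) = 1x8
Op 4 fold_left: fold axis v@4; visible region now rows[7,8) x cols[0,4) = 1x4
Op 5 cut(0, 3): punch at orig (7,3); cuts so far [(7, 3)]; region rows[7,8) x cols[0,4) = 1x4
Op 6 cut(0, 0): punch at orig (7,0); cuts so far [(7, 0), (7, 3)]; region rows[7,8) x cols[0,4) = 1x4
Unfold 1 (reflect across v@4): 4 holes -> [(7, 0), (7, 3), (7, 4), (7, 7)]
Unfold 2 (reflect across h@7): 8 holes -> [(6, 0), (6, 3), (6, 4), (6, 7), (7, 0), (7, 3), (7, 4), (7, 7)]
Unfold 3 (reflect across h@6): 16 holes -> [(4, 0), (4, 3), (4, 4), (4, 7), (5, 0), (5, 3), (5, 4), (5, 7), (6, 0), (6, 3), (6, 4), (6, 7), (7, 0), (7, 3), (7, 4), (7, 7)]
Unfold 4 (reflect across h@4): 32 holes -> [(0, 0), (0, 3), (0, 4), (0, 7), (1, 0), (1, 3), (1, 4), (1, 7), (2, 0), (2, 3), (2, 4), (2, 7), (3, 0), (3, 3), (3, 4), (3, 7), (4, 0), (4, 3), (4, 4), (4, 7), (5, 0), (5, 3), (5, 4), (5, 7), (6, 0), (6, 3), (6, 4), (6, 7), (7, 0), (7, 3), (7, 4), (7, 7)]

Answer: 32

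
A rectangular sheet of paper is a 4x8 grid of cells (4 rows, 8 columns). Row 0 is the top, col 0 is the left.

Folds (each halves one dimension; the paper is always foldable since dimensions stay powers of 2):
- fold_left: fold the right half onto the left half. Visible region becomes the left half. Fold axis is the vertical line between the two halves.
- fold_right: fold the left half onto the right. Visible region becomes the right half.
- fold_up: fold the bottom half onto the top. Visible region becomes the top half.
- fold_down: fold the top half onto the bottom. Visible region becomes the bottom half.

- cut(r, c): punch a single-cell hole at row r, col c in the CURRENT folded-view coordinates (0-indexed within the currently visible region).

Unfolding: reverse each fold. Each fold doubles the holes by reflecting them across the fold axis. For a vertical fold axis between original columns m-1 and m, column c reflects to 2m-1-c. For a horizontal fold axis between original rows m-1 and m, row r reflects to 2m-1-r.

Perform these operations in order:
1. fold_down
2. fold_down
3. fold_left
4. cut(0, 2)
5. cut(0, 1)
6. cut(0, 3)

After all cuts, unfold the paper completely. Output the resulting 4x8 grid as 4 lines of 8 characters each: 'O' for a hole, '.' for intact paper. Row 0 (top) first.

Answer: .OOOOOO.
.OOOOOO.
.OOOOOO.
.OOOOOO.

Derivation:
Op 1 fold_down: fold axis h@2; visible region now rows[2,4) x cols[0,8) = 2x8
Op 2 fold_down: fold axis h@3; visible region now rows[3,4) x cols[0,8) = 1x8
Op 3 fold_left: fold axis v@4; visible region now rows[3,4) x cols[0,4) = 1x4
Op 4 cut(0, 2): punch at orig (3,2); cuts so far [(3, 2)]; region rows[3,4) x cols[0,4) = 1x4
Op 5 cut(0, 1): punch at orig (3,1); cuts so far [(3, 1), (3, 2)]; region rows[3,4) x cols[0,4) = 1x4
Op 6 cut(0, 3): punch at orig (3,3); cuts so far [(3, 1), (3, 2), (3, 3)]; region rows[3,4) x cols[0,4) = 1x4
Unfold 1 (reflect across v@4): 6 holes -> [(3, 1), (3, 2), (3, 3), (3, 4), (3, 5), (3, 6)]
Unfold 2 (reflect across h@3): 12 holes -> [(2, 1), (2, 2), (2, 3), (2, 4), (2, 5), (2, 6), (3, 1), (3, 2), (3, 3), (3, 4), (3, 5), (3, 6)]
Unfold 3 (reflect across h@2): 24 holes -> [(0, 1), (0, 2), (0, 3), (0, 4), (0, 5), (0, 6), (1, 1), (1, 2), (1, 3), (1, 4), (1, 5), (1, 6), (2, 1), (2, 2), (2, 3), (2, 4), (2, 5), (2, 6), (3, 1), (3, 2), (3, 3), (3, 4), (3, 5), (3, 6)]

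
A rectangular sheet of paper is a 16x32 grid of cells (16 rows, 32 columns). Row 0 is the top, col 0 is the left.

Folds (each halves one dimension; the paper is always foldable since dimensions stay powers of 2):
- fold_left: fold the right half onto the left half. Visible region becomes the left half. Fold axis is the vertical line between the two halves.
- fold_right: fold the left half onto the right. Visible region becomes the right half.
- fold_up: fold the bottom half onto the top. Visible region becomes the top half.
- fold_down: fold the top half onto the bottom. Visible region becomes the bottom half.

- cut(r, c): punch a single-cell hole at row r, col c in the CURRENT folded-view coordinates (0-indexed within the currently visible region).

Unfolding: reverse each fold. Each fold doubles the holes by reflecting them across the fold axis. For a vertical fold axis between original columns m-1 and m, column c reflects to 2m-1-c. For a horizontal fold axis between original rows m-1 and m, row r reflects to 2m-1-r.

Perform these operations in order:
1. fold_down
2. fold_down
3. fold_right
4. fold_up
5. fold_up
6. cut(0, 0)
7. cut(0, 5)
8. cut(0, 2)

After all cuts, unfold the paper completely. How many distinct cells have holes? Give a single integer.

Op 1 fold_down: fold axis h@8; visible region now rows[8,16) x cols[0,32) = 8x32
Op 2 fold_down: fold axis h@12; visible region now rows[12,16) x cols[0,32) = 4x32
Op 3 fold_right: fold axis v@16; visible region now rows[12,16) x cols[16,32) = 4x16
Op 4 fold_up: fold axis h@14; visible region now rows[12,14) x cols[16,32) = 2x16
Op 5 fold_up: fold axis h@13; visible region now rows[12,13) x cols[16,32) = 1x16
Op 6 cut(0, 0): punch at orig (12,16); cuts so far [(12, 16)]; region rows[12,13) x cols[16,32) = 1x16
Op 7 cut(0, 5): punch at orig (12,21); cuts so far [(12, 16), (12, 21)]; region rows[12,13) x cols[16,32) = 1x16
Op 8 cut(0, 2): punch at orig (12,18); cuts so far [(12, 16), (12, 18), (12, 21)]; region rows[12,13) x cols[16,32) = 1x16
Unfold 1 (reflect across h@13): 6 holes -> [(12, 16), (12, 18), (12, 21), (13, 16), (13, 18), (13, 21)]
Unfold 2 (reflect across h@14): 12 holes -> [(12, 16), (12, 18), (12, 21), (13, 16), (13, 18), (13, 21), (14, 16), (14, 18), (14, 21), (15, 16), (15, 18), (15, 21)]
Unfold 3 (reflect across v@16): 24 holes -> [(12, 10), (12, 13), (12, 15), (12, 16), (12, 18), (12, 21), (13, 10), (13, 13), (13, 15), (13, 16), (13, 18), (13, 21), (14, 10), (14, 13), (14, 15), (14, 16), (14, 18), (14, 21), (15, 10), (15, 13), (15, 15), (15, 16), (15, 18), (15, 21)]
Unfold 4 (reflect across h@12): 48 holes -> [(8, 10), (8, 13), (8, 15), (8, 16), (8, 18), (8, 21), (9, 10), (9, 13), (9, 15), (9, 16), (9, 18), (9, 21), (10, 10), (10, 13), (10, 15), (10, 16), (10, 18), (10, 21), (11, 10), (11, 13), (11, 15), (11, 16), (11, 18), (11, 21), (12, 10), (12, 13), (12, 15), (12, 16), (12, 18), (12, 21), (13, 10), (13, 13), (13, 15), (13, 16), (13, 18), (13, 21), (14, 10), (14, 13), (14, 15), (14, 16), (14, 18), (14, 21), (15, 10), (15, 13), (15, 15), (15, 16), (15, 18), (15, 21)]
Unfold 5 (reflect across h@8): 96 holes -> [(0, 10), (0, 13), (0, 15), (0, 16), (0, 18), (0, 21), (1, 10), (1, 13), (1, 15), (1, 16), (1, 18), (1, 21), (2, 10), (2, 13), (2, 15), (2, 16), (2, 18), (2, 21), (3, 10), (3, 13), (3, 15), (3, 16), (3, 18), (3, 21), (4, 10), (4, 13), (4, 15), (4, 16), (4, 18), (4, 21), (5, 10), (5, 13), (5, 15), (5, 16), (5, 18), (5, 21), (6, 10), (6, 13), (6, 15), (6, 16), (6, 18), (6, 21), (7, 10), (7, 13), (7, 15), (7, 16), (7, 18), (7, 21), (8, 10), (8, 13), (8, 15), (8, 16), (8, 18), (8, 21), (9, 10), (9, 13), (9, 15), (9, 16), (9, 18), (9, 21), (10, 10), (10, 13), (10, 15), (10, 16), (10, 18), (10, 21), (11, 10), (11, 13), (11, 15), (11, 16), (11, 18), (11, 21), (12, 10), (12, 13), (12, 15), (12, 16), (12, 18), (12, 21), (13, 10), (13, 13), (13, 15), (13, 16), (13, 18), (13, 21), (14, 10), (14, 13), (14, 15), (14, 16), (14, 18), (14, 21), (15, 10), (15, 13), (15, 15), (15, 16), (15, 18), (15, 21)]

Answer: 96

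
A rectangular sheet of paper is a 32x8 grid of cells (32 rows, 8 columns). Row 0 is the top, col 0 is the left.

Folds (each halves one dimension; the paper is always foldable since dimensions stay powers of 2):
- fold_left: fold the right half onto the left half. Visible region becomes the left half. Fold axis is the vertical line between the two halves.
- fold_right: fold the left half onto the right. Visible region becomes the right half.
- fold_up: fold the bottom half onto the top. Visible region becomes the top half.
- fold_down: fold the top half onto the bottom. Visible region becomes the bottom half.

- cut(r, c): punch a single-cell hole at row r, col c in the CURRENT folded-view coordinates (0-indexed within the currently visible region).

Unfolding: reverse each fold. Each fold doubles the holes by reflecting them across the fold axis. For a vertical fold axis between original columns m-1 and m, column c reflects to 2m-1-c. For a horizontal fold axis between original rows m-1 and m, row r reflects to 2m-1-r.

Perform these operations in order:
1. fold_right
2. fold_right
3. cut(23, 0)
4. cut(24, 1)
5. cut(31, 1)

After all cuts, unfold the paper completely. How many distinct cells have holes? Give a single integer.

Op 1 fold_right: fold axis v@4; visible region now rows[0,32) x cols[4,8) = 32x4
Op 2 fold_right: fold axis v@6; visible region now rows[0,32) x cols[6,8) = 32x2
Op 3 cut(23, 0): punch at orig (23,6); cuts so far [(23, 6)]; region rows[0,32) x cols[6,8) = 32x2
Op 4 cut(24, 1): punch at orig (24,7); cuts so far [(23, 6), (24, 7)]; region rows[0,32) x cols[6,8) = 32x2
Op 5 cut(31, 1): punch at orig (31,7); cuts so far [(23, 6), (24, 7), (31, 7)]; region rows[0,32) x cols[6,8) = 32x2
Unfold 1 (reflect across v@6): 6 holes -> [(23, 5), (23, 6), (24, 4), (24, 7), (31, 4), (31, 7)]
Unfold 2 (reflect across v@4): 12 holes -> [(23, 1), (23, 2), (23, 5), (23, 6), (24, 0), (24, 3), (24, 4), (24, 7), (31, 0), (31, 3), (31, 4), (31, 7)]

Answer: 12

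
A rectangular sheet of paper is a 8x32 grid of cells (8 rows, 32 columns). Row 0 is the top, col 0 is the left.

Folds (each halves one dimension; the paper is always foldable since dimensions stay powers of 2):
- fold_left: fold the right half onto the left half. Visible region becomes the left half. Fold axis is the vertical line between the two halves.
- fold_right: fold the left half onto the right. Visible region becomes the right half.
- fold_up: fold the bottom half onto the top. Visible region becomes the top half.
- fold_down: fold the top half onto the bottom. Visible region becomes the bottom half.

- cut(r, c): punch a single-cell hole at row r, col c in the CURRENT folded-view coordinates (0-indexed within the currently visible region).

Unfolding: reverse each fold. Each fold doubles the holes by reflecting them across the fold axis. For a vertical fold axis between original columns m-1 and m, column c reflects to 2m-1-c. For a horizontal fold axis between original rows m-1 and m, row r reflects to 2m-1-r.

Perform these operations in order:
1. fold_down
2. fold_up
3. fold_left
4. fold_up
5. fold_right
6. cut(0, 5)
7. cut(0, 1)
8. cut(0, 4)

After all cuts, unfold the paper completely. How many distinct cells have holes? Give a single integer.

Op 1 fold_down: fold axis h@4; visible region now rows[4,8) x cols[0,32) = 4x32
Op 2 fold_up: fold axis h@6; visible region now rows[4,6) x cols[0,32) = 2x32
Op 3 fold_left: fold axis v@16; visible region now rows[4,6) x cols[0,16) = 2x16
Op 4 fold_up: fold axis h@5; visible region now rows[4,5) x cols[0,16) = 1x16
Op 5 fold_right: fold axis v@8; visible region now rows[4,5) x cols[8,16) = 1x8
Op 6 cut(0, 5): punch at orig (4,13); cuts so far [(4, 13)]; region rows[4,5) x cols[8,16) = 1x8
Op 7 cut(0, 1): punch at orig (4,9); cuts so far [(4, 9), (4, 13)]; region rows[4,5) x cols[8,16) = 1x8
Op 8 cut(0, 4): punch at orig (4,12); cuts so far [(4, 9), (4, 12), (4, 13)]; region rows[4,5) x cols[8,16) = 1x8
Unfold 1 (reflect across v@8): 6 holes -> [(4, 2), (4, 3), (4, 6), (4, 9), (4, 12), (4, 13)]
Unfold 2 (reflect across h@5): 12 holes -> [(4, 2), (4, 3), (4, 6), (4, 9), (4, 12), (4, 13), (5, 2), (5, 3), (5, 6), (5, 9), (5, 12), (5, 13)]
Unfold 3 (reflect across v@16): 24 holes -> [(4, 2), (4, 3), (4, 6), (4, 9), (4, 12), (4, 13), (4, 18), (4, 19), (4, 22), (4, 25), (4, 28), (4, 29), (5, 2), (5, 3), (5, 6), (5, 9), (5, 12), (5, 13), (5, 18), (5, 19), (5, 22), (5, 25), (5, 28), (5, 29)]
Unfold 4 (reflect across h@6): 48 holes -> [(4, 2), (4, 3), (4, 6), (4, 9), (4, 12), (4, 13), (4, 18), (4, 19), (4, 22), (4, 25), (4, 28), (4, 29), (5, 2), (5, 3), (5, 6), (5, 9), (5, 12), (5, 13), (5, 18), (5, 19), (5, 22), (5, 25), (5, 28), (5, 29), (6, 2), (6, 3), (6, 6), (6, 9), (6, 12), (6, 13), (6, 18), (6, 19), (6, 22), (6, 25), (6, 28), (6, 29), (7, 2), (7, 3), (7, 6), (7, 9), (7, 12), (7, 13), (7, 18), (7, 19), (7, 22), (7, 25), (7, 28), (7, 29)]
Unfold 5 (reflect across h@4): 96 holes -> [(0, 2), (0, 3), (0, 6), (0, 9), (0, 12), (0, 13), (0, 18), (0, 19), (0, 22), (0, 25), (0, 28), (0, 29), (1, 2), (1, 3), (1, 6), (1, 9), (1, 12), (1, 13), (1, 18), (1, 19), (1, 22), (1, 25), (1, 28), (1, 29), (2, 2), (2, 3), (2, 6), (2, 9), (2, 12), (2, 13), (2, 18), (2, 19), (2, 22), (2, 25), (2, 28), (2, 29), (3, 2), (3, 3), (3, 6), (3, 9), (3, 12), (3, 13), (3, 18), (3, 19), (3, 22), (3, 25), (3, 28), (3, 29), (4, 2), (4, 3), (4, 6), (4, 9), (4, 12), (4, 13), (4, 18), (4, 19), (4, 22), (4, 25), (4, 28), (4, 29), (5, 2), (5, 3), (5, 6), (5, 9), (5, 12), (5, 13), (5, 18), (5, 19), (5, 22), (5, 25), (5, 28), (5, 29), (6, 2), (6, 3), (6, 6), (6, 9), (6, 12), (6, 13), (6, 18), (6, 19), (6, 22), (6, 25), (6, 28), (6, 29), (7, 2), (7, 3), (7, 6), (7, 9), (7, 12), (7, 13), (7, 18), (7, 19), (7, 22), (7, 25), (7, 28), (7, 29)]

Answer: 96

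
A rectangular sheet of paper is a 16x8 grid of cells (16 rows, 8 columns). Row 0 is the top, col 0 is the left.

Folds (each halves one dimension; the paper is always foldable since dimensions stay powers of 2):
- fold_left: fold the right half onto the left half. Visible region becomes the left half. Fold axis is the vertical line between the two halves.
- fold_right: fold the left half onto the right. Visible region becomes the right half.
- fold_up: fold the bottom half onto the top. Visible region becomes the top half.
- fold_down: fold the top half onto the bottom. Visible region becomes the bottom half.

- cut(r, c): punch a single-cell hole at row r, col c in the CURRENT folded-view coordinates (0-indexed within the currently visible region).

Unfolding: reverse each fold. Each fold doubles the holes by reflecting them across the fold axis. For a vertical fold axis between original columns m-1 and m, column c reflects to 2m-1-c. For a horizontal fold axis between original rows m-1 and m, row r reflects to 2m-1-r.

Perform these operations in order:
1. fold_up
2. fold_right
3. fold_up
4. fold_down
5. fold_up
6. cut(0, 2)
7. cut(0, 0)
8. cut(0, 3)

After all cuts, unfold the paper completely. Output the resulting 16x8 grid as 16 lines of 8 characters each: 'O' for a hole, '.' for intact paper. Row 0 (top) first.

Op 1 fold_up: fold axis h@8; visible region now rows[0,8) x cols[0,8) = 8x8
Op 2 fold_right: fold axis v@4; visible region now rows[0,8) x cols[4,8) = 8x4
Op 3 fold_up: fold axis h@4; visible region now rows[0,4) x cols[4,8) = 4x4
Op 4 fold_down: fold axis h@2; visible region now rows[2,4) x cols[4,8) = 2x4
Op 5 fold_up: fold axis h@3; visible region now rows[2,3) x cols[4,8) = 1x4
Op 6 cut(0, 2): punch at orig (2,6); cuts so far [(2, 6)]; region rows[2,3) x cols[4,8) = 1x4
Op 7 cut(0, 0): punch at orig (2,4); cuts so far [(2, 4), (2, 6)]; region rows[2,3) x cols[4,8) = 1x4
Op 8 cut(0, 3): punch at orig (2,7); cuts so far [(2, 4), (2, 6), (2, 7)]; region rows[2,3) x cols[4,8) = 1x4
Unfold 1 (reflect across h@3): 6 holes -> [(2, 4), (2, 6), (2, 7), (3, 4), (3, 6), (3, 7)]
Unfold 2 (reflect across h@2): 12 holes -> [(0, 4), (0, 6), (0, 7), (1, 4), (1, 6), (1, 7), (2, 4), (2, 6), (2, 7), (3, 4), (3, 6), (3, 7)]
Unfold 3 (reflect across h@4): 24 holes -> [(0, 4), (0, 6), (0, 7), (1, 4), (1, 6), (1, 7), (2, 4), (2, 6), (2, 7), (3, 4), (3, 6), (3, 7), (4, 4), (4, 6), (4, 7), (5, 4), (5, 6), (5, 7), (6, 4), (6, 6), (6, 7), (7, 4), (7, 6), (7, 7)]
Unfold 4 (reflect across v@4): 48 holes -> [(0, 0), (0, 1), (0, 3), (0, 4), (0, 6), (0, 7), (1, 0), (1, 1), (1, 3), (1, 4), (1, 6), (1, 7), (2, 0), (2, 1), (2, 3), (2, 4), (2, 6), (2, 7), (3, 0), (3, 1), (3, 3), (3, 4), (3, 6), (3, 7), (4, 0), (4, 1), (4, 3), (4, 4), (4, 6), (4, 7), (5, 0), (5, 1), (5, 3), (5, 4), (5, 6), (5, 7), (6, 0), (6, 1), (6, 3), (6, 4), (6, 6), (6, 7), (7, 0), (7, 1), (7, 3), (7, 4), (7, 6), (7, 7)]
Unfold 5 (reflect across h@8): 96 holes -> [(0, 0), (0, 1), (0, 3), (0, 4), (0, 6), (0, 7), (1, 0), (1, 1), (1, 3), (1, 4), (1, 6), (1, 7), (2, 0), (2, 1), (2, 3), (2, 4), (2, 6), (2, 7), (3, 0), (3, 1), (3, 3), (3, 4), (3, 6), (3, 7), (4, 0), (4, 1), (4, 3), (4, 4), (4, 6), (4, 7), (5, 0), (5, 1), (5, 3), (5, 4), (5, 6), (5, 7), (6, 0), (6, 1), (6, 3), (6, 4), (6, 6), (6, 7), (7, 0), (7, 1), (7, 3), (7, 4), (7, 6), (7, 7), (8, 0), (8, 1), (8, 3), (8, 4), (8, 6), (8, 7), (9, 0), (9, 1), (9, 3), (9, 4), (9, 6), (9, 7), (10, 0), (10, 1), (10, 3), (10, 4), (10, 6), (10, 7), (11, 0), (11, 1), (11, 3), (11, 4), (11, 6), (11, 7), (12, 0), (12, 1), (12, 3), (12, 4), (12, 6), (12, 7), (13, 0), (13, 1), (13, 3), (13, 4), (13, 6), (13, 7), (14, 0), (14, 1), (14, 3), (14, 4), (14, 6), (14, 7), (15, 0), (15, 1), (15, 3), (15, 4), (15, 6), (15, 7)]

Answer: OO.OO.OO
OO.OO.OO
OO.OO.OO
OO.OO.OO
OO.OO.OO
OO.OO.OO
OO.OO.OO
OO.OO.OO
OO.OO.OO
OO.OO.OO
OO.OO.OO
OO.OO.OO
OO.OO.OO
OO.OO.OO
OO.OO.OO
OO.OO.OO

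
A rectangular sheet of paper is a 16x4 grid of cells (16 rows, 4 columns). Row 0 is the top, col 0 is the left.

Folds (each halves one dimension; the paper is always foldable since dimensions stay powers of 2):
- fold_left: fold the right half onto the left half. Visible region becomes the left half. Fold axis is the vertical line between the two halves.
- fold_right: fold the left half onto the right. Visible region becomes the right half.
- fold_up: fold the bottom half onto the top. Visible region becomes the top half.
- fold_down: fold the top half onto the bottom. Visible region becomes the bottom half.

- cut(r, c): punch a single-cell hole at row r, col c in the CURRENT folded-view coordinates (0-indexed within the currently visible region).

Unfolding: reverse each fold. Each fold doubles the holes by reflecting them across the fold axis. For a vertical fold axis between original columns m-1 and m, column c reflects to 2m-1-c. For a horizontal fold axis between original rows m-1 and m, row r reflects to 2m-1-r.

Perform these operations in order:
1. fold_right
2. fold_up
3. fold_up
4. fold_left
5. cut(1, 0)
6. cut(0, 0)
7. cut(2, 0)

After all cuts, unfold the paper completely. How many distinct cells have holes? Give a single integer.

Op 1 fold_right: fold axis v@2; visible region now rows[0,16) x cols[2,4) = 16x2
Op 2 fold_up: fold axis h@8; visible region now rows[0,8) x cols[2,4) = 8x2
Op 3 fold_up: fold axis h@4; visible region now rows[0,4) x cols[2,4) = 4x2
Op 4 fold_left: fold axis v@3; visible region now rows[0,4) x cols[2,3) = 4x1
Op 5 cut(1, 0): punch at orig (1,2); cuts so far [(1, 2)]; region rows[0,4) x cols[2,3) = 4x1
Op 6 cut(0, 0): punch at orig (0,2); cuts so far [(0, 2), (1, 2)]; region rows[0,4) x cols[2,3) = 4x1
Op 7 cut(2, 0): punch at orig (2,2); cuts so far [(0, 2), (1, 2), (2, 2)]; region rows[0,4) x cols[2,3) = 4x1
Unfold 1 (reflect across v@3): 6 holes -> [(0, 2), (0, 3), (1, 2), (1, 3), (2, 2), (2, 3)]
Unfold 2 (reflect across h@4): 12 holes -> [(0, 2), (0, 3), (1, 2), (1, 3), (2, 2), (2, 3), (5, 2), (5, 3), (6, 2), (6, 3), (7, 2), (7, 3)]
Unfold 3 (reflect across h@8): 24 holes -> [(0, 2), (0, 3), (1, 2), (1, 3), (2, 2), (2, 3), (5, 2), (5, 3), (6, 2), (6, 3), (7, 2), (7, 3), (8, 2), (8, 3), (9, 2), (9, 3), (10, 2), (10, 3), (13, 2), (13, 3), (14, 2), (14, 3), (15, 2), (15, 3)]
Unfold 4 (reflect across v@2): 48 holes -> [(0, 0), (0, 1), (0, 2), (0, 3), (1, 0), (1, 1), (1, 2), (1, 3), (2, 0), (2, 1), (2, 2), (2, 3), (5, 0), (5, 1), (5, 2), (5, 3), (6, 0), (6, 1), (6, 2), (6, 3), (7, 0), (7, 1), (7, 2), (7, 3), (8, 0), (8, 1), (8, 2), (8, 3), (9, 0), (9, 1), (9, 2), (9, 3), (10, 0), (10, 1), (10, 2), (10, 3), (13, 0), (13, 1), (13, 2), (13, 3), (14, 0), (14, 1), (14, 2), (14, 3), (15, 0), (15, 1), (15, 2), (15, 3)]

Answer: 48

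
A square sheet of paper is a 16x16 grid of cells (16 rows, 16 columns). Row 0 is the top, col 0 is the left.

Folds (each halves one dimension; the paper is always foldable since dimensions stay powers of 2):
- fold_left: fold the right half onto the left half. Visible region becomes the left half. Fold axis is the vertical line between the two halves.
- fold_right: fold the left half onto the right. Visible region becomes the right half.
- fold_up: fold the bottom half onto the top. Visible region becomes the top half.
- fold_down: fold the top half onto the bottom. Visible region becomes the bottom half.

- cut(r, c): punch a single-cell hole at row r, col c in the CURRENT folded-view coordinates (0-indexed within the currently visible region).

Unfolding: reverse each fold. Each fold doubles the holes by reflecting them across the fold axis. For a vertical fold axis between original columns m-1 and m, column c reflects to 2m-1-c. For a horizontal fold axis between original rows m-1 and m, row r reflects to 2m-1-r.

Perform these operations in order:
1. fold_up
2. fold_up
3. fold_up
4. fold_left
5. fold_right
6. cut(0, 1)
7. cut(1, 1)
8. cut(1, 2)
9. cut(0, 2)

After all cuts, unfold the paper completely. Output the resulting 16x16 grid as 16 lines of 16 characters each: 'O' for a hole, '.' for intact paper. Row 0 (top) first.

Op 1 fold_up: fold axis h@8; visible region now rows[0,8) x cols[0,16) = 8x16
Op 2 fold_up: fold axis h@4; visible region now rows[0,4) x cols[0,16) = 4x16
Op 3 fold_up: fold axis h@2; visible region now rows[0,2) x cols[0,16) = 2x16
Op 4 fold_left: fold axis v@8; visible region now rows[0,2) x cols[0,8) = 2x8
Op 5 fold_right: fold axis v@4; visible region now rows[0,2) x cols[4,8) = 2x4
Op 6 cut(0, 1): punch at orig (0,5); cuts so far [(0, 5)]; region rows[0,2) x cols[4,8) = 2x4
Op 7 cut(1, 1): punch at orig (1,5); cuts so far [(0, 5), (1, 5)]; region rows[0,2) x cols[4,8) = 2x4
Op 8 cut(1, 2): punch at orig (1,6); cuts so far [(0, 5), (1, 5), (1, 6)]; region rows[0,2) x cols[4,8) = 2x4
Op 9 cut(0, 2): punch at orig (0,6); cuts so far [(0, 5), (0, 6), (1, 5), (1, 6)]; region rows[0,2) x cols[4,8) = 2x4
Unfold 1 (reflect across v@4): 8 holes -> [(0, 1), (0, 2), (0, 5), (0, 6), (1, 1), (1, 2), (1, 5), (1, 6)]
Unfold 2 (reflect across v@8): 16 holes -> [(0, 1), (0, 2), (0, 5), (0, 6), (0, 9), (0, 10), (0, 13), (0, 14), (1, 1), (1, 2), (1, 5), (1, 6), (1, 9), (1, 10), (1, 13), (1, 14)]
Unfold 3 (reflect across h@2): 32 holes -> [(0, 1), (0, 2), (0, 5), (0, 6), (0, 9), (0, 10), (0, 13), (0, 14), (1, 1), (1, 2), (1, 5), (1, 6), (1, 9), (1, 10), (1, 13), (1, 14), (2, 1), (2, 2), (2, 5), (2, 6), (2, 9), (2, 10), (2, 13), (2, 14), (3, 1), (3, 2), (3, 5), (3, 6), (3, 9), (3, 10), (3, 13), (3, 14)]
Unfold 4 (reflect across h@4): 64 holes -> [(0, 1), (0, 2), (0, 5), (0, 6), (0, 9), (0, 10), (0, 13), (0, 14), (1, 1), (1, 2), (1, 5), (1, 6), (1, 9), (1, 10), (1, 13), (1, 14), (2, 1), (2, 2), (2, 5), (2, 6), (2, 9), (2, 10), (2, 13), (2, 14), (3, 1), (3, 2), (3, 5), (3, 6), (3, 9), (3, 10), (3, 13), (3, 14), (4, 1), (4, 2), (4, 5), (4, 6), (4, 9), (4, 10), (4, 13), (4, 14), (5, 1), (5, 2), (5, 5), (5, 6), (5, 9), (5, 10), (5, 13), (5, 14), (6, 1), (6, 2), (6, 5), (6, 6), (6, 9), (6, 10), (6, 13), (6, 14), (7, 1), (7, 2), (7, 5), (7, 6), (7, 9), (7, 10), (7, 13), (7, 14)]
Unfold 5 (reflect across h@8): 128 holes -> [(0, 1), (0, 2), (0, 5), (0, 6), (0, 9), (0, 10), (0, 13), (0, 14), (1, 1), (1, 2), (1, 5), (1, 6), (1, 9), (1, 10), (1, 13), (1, 14), (2, 1), (2, 2), (2, 5), (2, 6), (2, 9), (2, 10), (2, 13), (2, 14), (3, 1), (3, 2), (3, 5), (3, 6), (3, 9), (3, 10), (3, 13), (3, 14), (4, 1), (4, 2), (4, 5), (4, 6), (4, 9), (4, 10), (4, 13), (4, 14), (5, 1), (5, 2), (5, 5), (5, 6), (5, 9), (5, 10), (5, 13), (5, 14), (6, 1), (6, 2), (6, 5), (6, 6), (6, 9), (6, 10), (6, 13), (6, 14), (7, 1), (7, 2), (7, 5), (7, 6), (7, 9), (7, 10), (7, 13), (7, 14), (8, 1), (8, 2), (8, 5), (8, 6), (8, 9), (8, 10), (8, 13), (8, 14), (9, 1), (9, 2), (9, 5), (9, 6), (9, 9), (9, 10), (9, 13), (9, 14), (10, 1), (10, 2), (10, 5), (10, 6), (10, 9), (10, 10), (10, 13), (10, 14), (11, 1), (11, 2), (11, 5), (11, 6), (11, 9), (11, 10), (11, 13), (11, 14), (12, 1), (12, 2), (12, 5), (12, 6), (12, 9), (12, 10), (12, 13), (12, 14), (13, 1), (13, 2), (13, 5), (13, 6), (13, 9), (13, 10), (13, 13), (13, 14), (14, 1), (14, 2), (14, 5), (14, 6), (14, 9), (14, 10), (14, 13), (14, 14), (15, 1), (15, 2), (15, 5), (15, 6), (15, 9), (15, 10), (15, 13), (15, 14)]

Answer: .OO..OO..OO..OO.
.OO..OO..OO..OO.
.OO..OO..OO..OO.
.OO..OO..OO..OO.
.OO..OO..OO..OO.
.OO..OO..OO..OO.
.OO..OO..OO..OO.
.OO..OO..OO..OO.
.OO..OO..OO..OO.
.OO..OO..OO..OO.
.OO..OO..OO..OO.
.OO..OO..OO..OO.
.OO..OO..OO..OO.
.OO..OO..OO..OO.
.OO..OO..OO..OO.
.OO..OO..OO..OO.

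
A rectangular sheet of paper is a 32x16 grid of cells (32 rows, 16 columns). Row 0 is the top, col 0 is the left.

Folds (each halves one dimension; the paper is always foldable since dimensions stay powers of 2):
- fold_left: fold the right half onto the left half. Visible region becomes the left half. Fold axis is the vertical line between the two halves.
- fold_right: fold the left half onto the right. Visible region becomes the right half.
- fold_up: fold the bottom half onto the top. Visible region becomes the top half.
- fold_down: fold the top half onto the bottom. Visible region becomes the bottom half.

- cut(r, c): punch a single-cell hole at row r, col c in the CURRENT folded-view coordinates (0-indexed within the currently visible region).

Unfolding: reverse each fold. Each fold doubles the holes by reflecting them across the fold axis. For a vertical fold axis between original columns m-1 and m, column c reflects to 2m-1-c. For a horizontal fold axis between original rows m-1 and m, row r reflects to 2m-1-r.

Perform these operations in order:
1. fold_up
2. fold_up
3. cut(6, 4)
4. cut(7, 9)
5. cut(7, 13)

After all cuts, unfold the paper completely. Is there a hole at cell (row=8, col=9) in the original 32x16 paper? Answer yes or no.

Answer: yes

Derivation:
Op 1 fold_up: fold axis h@16; visible region now rows[0,16) x cols[0,16) = 16x16
Op 2 fold_up: fold axis h@8; visible region now rows[0,8) x cols[0,16) = 8x16
Op 3 cut(6, 4): punch at orig (6,4); cuts so far [(6, 4)]; region rows[0,8) x cols[0,16) = 8x16
Op 4 cut(7, 9): punch at orig (7,9); cuts so far [(6, 4), (7, 9)]; region rows[0,8) x cols[0,16) = 8x16
Op 5 cut(7, 13): punch at orig (7,13); cuts so far [(6, 4), (7, 9), (7, 13)]; region rows[0,8) x cols[0,16) = 8x16
Unfold 1 (reflect across h@8): 6 holes -> [(6, 4), (7, 9), (7, 13), (8, 9), (8, 13), (9, 4)]
Unfold 2 (reflect across h@16): 12 holes -> [(6, 4), (7, 9), (7, 13), (8, 9), (8, 13), (9, 4), (22, 4), (23, 9), (23, 13), (24, 9), (24, 13), (25, 4)]
Holes: [(6, 4), (7, 9), (7, 13), (8, 9), (8, 13), (9, 4), (22, 4), (23, 9), (23, 13), (24, 9), (24, 13), (25, 4)]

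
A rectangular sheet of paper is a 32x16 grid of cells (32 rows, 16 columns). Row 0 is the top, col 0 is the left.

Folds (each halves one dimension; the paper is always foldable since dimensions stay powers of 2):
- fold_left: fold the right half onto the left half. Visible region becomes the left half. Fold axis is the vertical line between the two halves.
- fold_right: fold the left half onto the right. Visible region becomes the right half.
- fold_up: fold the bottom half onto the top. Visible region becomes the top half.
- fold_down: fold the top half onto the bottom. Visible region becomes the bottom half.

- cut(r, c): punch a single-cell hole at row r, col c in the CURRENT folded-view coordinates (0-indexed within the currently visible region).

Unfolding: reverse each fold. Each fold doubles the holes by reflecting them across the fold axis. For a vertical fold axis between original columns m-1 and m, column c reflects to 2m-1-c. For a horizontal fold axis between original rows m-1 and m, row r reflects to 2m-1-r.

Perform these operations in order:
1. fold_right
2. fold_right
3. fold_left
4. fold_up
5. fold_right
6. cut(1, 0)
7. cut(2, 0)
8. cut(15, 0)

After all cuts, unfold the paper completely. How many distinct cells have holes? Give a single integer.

Op 1 fold_right: fold axis v@8; visible region now rows[0,32) x cols[8,16) = 32x8
Op 2 fold_right: fold axis v@12; visible region now rows[0,32) x cols[12,16) = 32x4
Op 3 fold_left: fold axis v@14; visible region now rows[0,32) x cols[12,14) = 32x2
Op 4 fold_up: fold axis h@16; visible region now rows[0,16) x cols[12,14) = 16x2
Op 5 fold_right: fold axis v@13; visible region now rows[0,16) x cols[13,14) = 16x1
Op 6 cut(1, 0): punch at orig (1,13); cuts so far [(1, 13)]; region rows[0,16) x cols[13,14) = 16x1
Op 7 cut(2, 0): punch at orig (2,13); cuts so far [(1, 13), (2, 13)]; region rows[0,16) x cols[13,14) = 16x1
Op 8 cut(15, 0): punch at orig (15,13); cuts so far [(1, 13), (2, 13), (15, 13)]; region rows[0,16) x cols[13,14) = 16x1
Unfold 1 (reflect across v@13): 6 holes -> [(1, 12), (1, 13), (2, 12), (2, 13), (15, 12), (15, 13)]
Unfold 2 (reflect across h@16): 12 holes -> [(1, 12), (1, 13), (2, 12), (2, 13), (15, 12), (15, 13), (16, 12), (16, 13), (29, 12), (29, 13), (30, 12), (30, 13)]
Unfold 3 (reflect across v@14): 24 holes -> [(1, 12), (1, 13), (1, 14), (1, 15), (2, 12), (2, 13), (2, 14), (2, 15), (15, 12), (15, 13), (15, 14), (15, 15), (16, 12), (16, 13), (16, 14), (16, 15), (29, 12), (29, 13), (29, 14), (29, 15), (30, 12), (30, 13), (30, 14), (30, 15)]
Unfold 4 (reflect across v@12): 48 holes -> [(1, 8), (1, 9), (1, 10), (1, 11), (1, 12), (1, 13), (1, 14), (1, 15), (2, 8), (2, 9), (2, 10), (2, 11), (2, 12), (2, 13), (2, 14), (2, 15), (15, 8), (15, 9), (15, 10), (15, 11), (15, 12), (15, 13), (15, 14), (15, 15), (16, 8), (16, 9), (16, 10), (16, 11), (16, 12), (16, 13), (16, 14), (16, 15), (29, 8), (29, 9), (29, 10), (29, 11), (29, 12), (29, 13), (29, 14), (29, 15), (30, 8), (30, 9), (30, 10), (30, 11), (30, 12), (30, 13), (30, 14), (30, 15)]
Unfold 5 (reflect across v@8): 96 holes -> [(1, 0), (1, 1), (1, 2), (1, 3), (1, 4), (1, 5), (1, 6), (1, 7), (1, 8), (1, 9), (1, 10), (1, 11), (1, 12), (1, 13), (1, 14), (1, 15), (2, 0), (2, 1), (2, 2), (2, 3), (2, 4), (2, 5), (2, 6), (2, 7), (2, 8), (2, 9), (2, 10), (2, 11), (2, 12), (2, 13), (2, 14), (2, 15), (15, 0), (15, 1), (15, 2), (15, 3), (15, 4), (15, 5), (15, 6), (15, 7), (15, 8), (15, 9), (15, 10), (15, 11), (15, 12), (15, 13), (15, 14), (15, 15), (16, 0), (16, 1), (16, 2), (16, 3), (16, 4), (16, 5), (16, 6), (16, 7), (16, 8), (16, 9), (16, 10), (16, 11), (16, 12), (16, 13), (16, 14), (16, 15), (29, 0), (29, 1), (29, 2), (29, 3), (29, 4), (29, 5), (29, 6), (29, 7), (29, 8), (29, 9), (29, 10), (29, 11), (29, 12), (29, 13), (29, 14), (29, 15), (30, 0), (30, 1), (30, 2), (30, 3), (30, 4), (30, 5), (30, 6), (30, 7), (30, 8), (30, 9), (30, 10), (30, 11), (30, 12), (30, 13), (30, 14), (30, 15)]

Answer: 96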